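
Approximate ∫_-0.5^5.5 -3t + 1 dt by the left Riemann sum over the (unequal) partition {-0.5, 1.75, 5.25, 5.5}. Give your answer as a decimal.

-12.9375

Subinterval widths: 2.25, 3.5, 0.25.
Left endpoints: -0.5, 1.75, 5.25.
f(-0.5) = 2.5, f(1.75) = -4.25, f(5.25) = -14.75.
Sum = Σ Δt_i · f(t_i).
Sum = -12.9375.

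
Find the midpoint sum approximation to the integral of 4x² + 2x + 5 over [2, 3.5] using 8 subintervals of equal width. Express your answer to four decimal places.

62.2324

Δx = (3.5 − 2)/8 = 0.1875.
Midpoints: 2.09375, 2.28125, 2.46875, 2.65625, 2.84375, 3.03125, 3.21875, 3.40625.
f(2.09375) = 26.72265625, f(2.28125) = 30.37890625, f(2.46875) = 34.31640625, f(2.65625) = 38.53515625, f(2.84375) = 43.03515625, f(3.03125) = 47.81640625, f(3.21875) = 52.87890625, f(3.40625) = 58.22265625.
Sum = Δx · [f(2.09375) + f(2.28125) + f(2.46875) + ...].
Sum ≈ 62.2324.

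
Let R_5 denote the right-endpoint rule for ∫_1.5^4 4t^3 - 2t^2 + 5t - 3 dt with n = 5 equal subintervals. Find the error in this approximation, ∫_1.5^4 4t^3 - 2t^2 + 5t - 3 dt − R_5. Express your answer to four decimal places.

Exact integral: ∫_1.5^4 f(t) dt ≈ 237.395833.
R_5 = 297.5.
Error ≈ 237.395833 − 297.5 ≈ -60.1042.

-60.1042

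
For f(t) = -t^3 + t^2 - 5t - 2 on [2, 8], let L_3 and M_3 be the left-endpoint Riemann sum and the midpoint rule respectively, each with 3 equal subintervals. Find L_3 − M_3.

L_3 = -596.
M_3 = -986.
L_3 − M_3 = 390.

390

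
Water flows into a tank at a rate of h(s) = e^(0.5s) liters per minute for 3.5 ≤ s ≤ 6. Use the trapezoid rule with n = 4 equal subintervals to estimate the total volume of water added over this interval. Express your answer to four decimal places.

28.8947

Δs = (6 − 3.5)/4 = 0.625.
h(3.5) ≈ 5.7546, h(4.125) ≈ 7.8656, h(4.75) ≈ 10.7510, h(5.375) ≈ 14.6949, h(6) ≈ 20.0855.
T_4 = (Δs/2)·[h(s_0) + 2h(s_1) + 2h(s_2) + 2h(s_3) + h(s_4)].
Sum ≈ 28.8947.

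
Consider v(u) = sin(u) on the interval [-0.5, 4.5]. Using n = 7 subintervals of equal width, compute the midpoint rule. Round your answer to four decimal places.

1.1119

Δu = (4.5 − (-0.5))/7 = 5/7.
Midpoints: -1/7, 4/7, 9/7, 2, 19/7, 24/7, 29/7.
v(-1/7) ≈ -0.1424, v(4/7) ≈ 0.5408, v(9/7) ≈ 0.9596, v(2) ≈ 0.9093, v(19/7) ≈ 0.4144, v(24/7) ≈ -0.2831, v(29/7) ≈ -0.8422.
Sum = Δu · [v(-1/7) + v(4/7) + v(9/7) + ...].
Sum ≈ 1.1119.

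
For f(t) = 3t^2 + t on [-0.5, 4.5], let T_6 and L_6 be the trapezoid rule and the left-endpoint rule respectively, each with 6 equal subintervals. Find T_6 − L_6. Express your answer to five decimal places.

27.08333

T_6 ≈ 102.9861111.
L_6 ≈ 75.9027778.
T_6 − L_6 ≈ 27.08333.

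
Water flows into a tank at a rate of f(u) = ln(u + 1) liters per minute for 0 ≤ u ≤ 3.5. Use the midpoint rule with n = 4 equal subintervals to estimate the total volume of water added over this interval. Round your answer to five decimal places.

Δu = (3.5 − 0)/4 = 0.875.
Midpoints: 0.4375, 1.3125, 2.1875, 3.0625.
f(0.4375) ≈ 0.36291, f(1.3125) ≈ 0.83833, f(2.1875) ≈ 1.15924, f(3.0625) ≈ 1.40180.
Sum = Δu · [f(0.4375) + f(1.3125) + f(2.1875) + f(3.0625)].
Sum ≈ 3.29199.

3.29199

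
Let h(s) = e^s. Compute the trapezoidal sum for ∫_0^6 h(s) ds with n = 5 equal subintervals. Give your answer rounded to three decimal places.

449.600

Δs = (6 − 0)/5 = 1.2.
h(0) ≈ 1.000, h(1.2) ≈ 3.320, h(2.4) ≈ 11.023, h(3.6) ≈ 36.598, h(4.8) ≈ 121.510, h(6) ≈ 403.429.
T_5 = (Δs/2)·[h(s_0) + 2h(s_1) + ... + 2h(s_{4}) + h(s_5)].
Sum ≈ 449.600.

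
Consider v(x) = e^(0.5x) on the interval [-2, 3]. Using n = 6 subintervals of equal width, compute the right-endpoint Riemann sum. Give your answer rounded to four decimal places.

10.0604

Δx = (3 − (-2))/6 = 5/6.
Right endpoints: -7/6, -1/3, 0.5, 4/3, 13/6, 3.
v(-7/6) ≈ 0.5580, v(-1/3) ≈ 0.8465, v(0.5) ≈ 1.2840, v(4/3) ≈ 1.9477, v(13/6) ≈ 2.9545, v(3) ≈ 4.4817.
Sum = Δx · [v(-7/6) + v(-1/3) + v(0.5) + ...].
Sum ≈ 10.0604.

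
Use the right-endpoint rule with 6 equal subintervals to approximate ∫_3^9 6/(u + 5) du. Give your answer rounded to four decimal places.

3.2022

Δu = (9 − 3)/6 = 1.
Right endpoints: 4, 5, 6, 7, 8, 9.
f(4) = 2/3, f(5) = 0.6, f(6) = 6/11, f(7) = 0.5, f(8) = 6/13, f(9) = 3/7.
Sum = Δu · [f(4) + f(5) + f(6) + ...].
Sum ≈ 3.2022.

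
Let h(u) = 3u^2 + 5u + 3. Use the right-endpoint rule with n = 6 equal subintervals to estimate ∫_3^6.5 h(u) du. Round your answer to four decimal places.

Δu = (6.5 − 3)/6 = 7/12.
Right endpoints: 43/12, 25/6, 4.75, 16/3, 71/12, 6.5.
h(43/12) = 59.4375, h(25/6) = 911/12, h(4.75) = 94.4375, h(16/3) = 115, h(71/12) = 6605/48, h(6.5) = 162.25.
Sum = Δu · [h(43/12) + h(25/6) + h(4.75) + ...].
Sum ≈ 376.0434.

376.0434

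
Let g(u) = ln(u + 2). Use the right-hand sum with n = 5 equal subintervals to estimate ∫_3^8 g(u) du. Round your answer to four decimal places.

Δu = (8 − 3)/5 = 1.
Right endpoints: 4, 5, 6, 7, 8.
g(4) ≈ 1.7918, g(5) ≈ 1.9459, g(6) ≈ 2.0794, g(7) ≈ 2.1972, g(8) ≈ 2.3026.
Sum = Δu · [g(4) + g(5) + g(6) + g(7) + g(8)].
Sum ≈ 10.3169.

10.3169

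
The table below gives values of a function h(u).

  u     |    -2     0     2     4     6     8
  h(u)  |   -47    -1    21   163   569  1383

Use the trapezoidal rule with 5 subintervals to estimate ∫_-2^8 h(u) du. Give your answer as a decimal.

2840

Δu = 2.
T_5 = (2/2)·[(-47) + 2·(-1) + 2·21 + 2·163 + 2·569 + 1383] = 2840.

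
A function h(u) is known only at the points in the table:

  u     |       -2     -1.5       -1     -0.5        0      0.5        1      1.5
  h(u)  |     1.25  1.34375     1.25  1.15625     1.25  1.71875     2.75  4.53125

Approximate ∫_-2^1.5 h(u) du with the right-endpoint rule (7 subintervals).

7

Δu = 0.5.
Sum = 0.5·[1.34375 + 1.25 + 1.15625 + 1.25 + 1.71875 + 2.75 + 4.53125] = 7.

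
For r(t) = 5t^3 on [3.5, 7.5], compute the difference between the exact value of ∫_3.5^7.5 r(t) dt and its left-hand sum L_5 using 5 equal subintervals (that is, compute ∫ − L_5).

Exact integral: ∫_3.5^7.5 r(t) dt = 3767.5.
L_5 = 3044.7.
Error = 3767.5 − 3044.7 = 722.8.

722.8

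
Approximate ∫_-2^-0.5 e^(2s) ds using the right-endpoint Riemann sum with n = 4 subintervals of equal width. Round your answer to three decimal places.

0.248

Δs = (-0.5 − (-2))/4 = 0.375.
Right endpoints: -1.625, -1.25, -0.875, -0.5.
f(-1.625) ≈ 0.039, f(-1.25) ≈ 0.082, f(-0.875) ≈ 0.174, f(-0.5) ≈ 0.368.
Sum = Δs · [f(-1.625) + f(-1.25) + f(-0.875) + f(-0.5)].
Sum ≈ 0.248.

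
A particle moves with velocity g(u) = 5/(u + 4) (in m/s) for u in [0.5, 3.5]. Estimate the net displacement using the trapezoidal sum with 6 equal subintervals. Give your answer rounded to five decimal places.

Δu = (3.5 − 0.5)/6 = 0.5.
g(0.5) = 10/9, g(1) = 1, g(1.5) = 10/11, g(2) = 5/6, g(2.5) = 10/13, g(3) = 5/7, g(3.5) = 2/3.
T_6 = (Δu/2)·[g(u_0) + 2g(u_1) + ... + 2g(u_{5}) + g(u_6)].
Sum ≈ 2.55741.

2.55741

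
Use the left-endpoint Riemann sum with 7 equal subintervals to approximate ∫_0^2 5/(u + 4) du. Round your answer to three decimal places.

2.088

Δu = (2 − 0)/7 = 2/7.
Left endpoints: 0, 2/7, 4/7, 6/7, 8/7, 10/7, 12/7.
f(0) = 1.25, f(2/7) = 7/6, f(4/7) = 1.09375, f(6/7) = 35/34, f(8/7) = 35/36, f(10/7) = 35/38, f(12/7) = 0.875.
Sum = Δu · [f(0) + f(2/7) + f(4/7) + ...].
Sum ≈ 2.088.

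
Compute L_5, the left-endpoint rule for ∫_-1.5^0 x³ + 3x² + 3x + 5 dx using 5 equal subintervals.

6.0825

Δx = (0 − (-1.5))/5 = 0.3.
Left endpoints: -1.5, -1.2, -0.9, -0.6, -0.3.
f(-1.5) = 3.875, f(-1.2) = 3.992, f(-0.9) = 4.001, f(-0.6) = 4.064, f(-0.3) = 4.343.
Sum = Δx · [f(-1.5) + f(-1.2) + f(-0.9) + f(-0.6) + f(-0.3)].
Sum = 6.0825.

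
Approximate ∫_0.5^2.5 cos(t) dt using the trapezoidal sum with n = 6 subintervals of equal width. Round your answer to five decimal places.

0.11794

Δt = (2.5 − 0.5)/6 = 1/3.
f(0.5) ≈ 0.87758, f(5/6) ≈ 0.67241, f(7/6) ≈ 0.39322, f(1.5) ≈ 0.07074, f(11/6) ≈ -0.25953, f(13/6) ≈ -0.56123, f(2.5) ≈ -0.80114.
T_6 = (Δt/2)·[f(t_0) + 2f(t_1) + ... + 2f(t_{5}) + f(t_6)].
Sum ≈ 0.11794.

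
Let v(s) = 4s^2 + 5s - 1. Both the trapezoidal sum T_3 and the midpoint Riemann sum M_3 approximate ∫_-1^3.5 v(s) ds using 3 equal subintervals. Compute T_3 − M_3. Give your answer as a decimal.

10.125

T_3 = 88.875.
M_3 = 78.75.
T_3 − M_3 = 10.125.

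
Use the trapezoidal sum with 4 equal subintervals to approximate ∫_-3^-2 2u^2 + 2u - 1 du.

Δu = (-2 − (-3))/4 = 0.25.
f(-3) = 11, f(-2.75) = 8.625, f(-2.5) = 6.5, f(-2.25) = 4.625, f(-2) = 3.
T_4 = (Δu/2)·[f(u_0) + 2f(u_1) + 2f(u_2) + 2f(u_3) + f(u_4)].
Sum = 6.6875.

6.6875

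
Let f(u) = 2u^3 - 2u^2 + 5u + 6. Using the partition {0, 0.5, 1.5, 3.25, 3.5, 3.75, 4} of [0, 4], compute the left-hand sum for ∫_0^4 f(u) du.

102.96875

Subinterval widths: 0.5, 1, 1.75, 0.25, 0.25, 0.25.
Left endpoints: 0, 0.5, 1.5, 3.25, 3.5, 3.75.
f(0) = 6, f(0.5) = 8.25, f(1.5) = 15.75, f(3.25) = 69.78125, f(3.5) = 84.75, f(3.75) = 102.09375.
Sum = Σ Δu_i · f(u_i).
Sum = 102.96875.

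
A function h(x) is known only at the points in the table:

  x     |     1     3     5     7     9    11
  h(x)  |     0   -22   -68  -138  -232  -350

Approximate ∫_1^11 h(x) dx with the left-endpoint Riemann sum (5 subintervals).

Δx = 2.
Sum = 2·[0 + (-22) + (-68) + (-138) + (-232)] = -920.

-920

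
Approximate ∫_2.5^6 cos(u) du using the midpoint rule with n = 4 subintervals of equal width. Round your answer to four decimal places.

Δu = (6 − 2.5)/4 = 0.875.
Midpoints: 2.9375, 3.8125, 4.6875, 5.5625.
f(2.9375) ≈ -0.9792, f(3.8125) ≈ -0.7833, f(4.6875) ≈ -0.0249, f(5.5625) ≈ 0.7514.
Sum = Δu · [f(2.9375) + f(3.8125) + f(4.6875) + f(5.5625)].
Sum ≈ -0.9065.

-0.9065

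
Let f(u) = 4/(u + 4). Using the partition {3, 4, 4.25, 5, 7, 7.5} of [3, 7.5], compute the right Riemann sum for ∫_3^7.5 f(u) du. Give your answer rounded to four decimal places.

1.8557

Subinterval widths: 1, 0.25, 0.75, 2, 0.5.
Right endpoints: 4, 4.25, 5, 7, 7.5.
f(4) = 0.5, f(4.25) = 16/33, f(5) = 4/9, f(7) = 4/11, f(7.5) = 8/23.
Sum = Σ Δu_i · f(u_i).
Sum ≈ 1.8557.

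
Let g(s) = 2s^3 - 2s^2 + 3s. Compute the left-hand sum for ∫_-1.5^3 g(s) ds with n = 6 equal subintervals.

Δs = (3 − (-1.5))/6 = 0.75.
Left endpoints: -1.5, -0.75, 0, 0.75, 1.5, 2.25.
g(-1.5) = -15.75, g(-0.75) = -4.21875, g(0) = 0, g(0.75) = 1.96875, g(1.5) = 6.75, g(2.25) = 19.40625.
Sum = Δs · [g(-1.5) + g(-0.75) + g(0) + ...].
Sum = 6.1171875.

6.1171875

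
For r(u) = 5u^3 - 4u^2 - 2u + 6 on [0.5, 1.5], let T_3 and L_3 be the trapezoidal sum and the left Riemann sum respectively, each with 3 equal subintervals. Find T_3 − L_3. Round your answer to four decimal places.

1.0417

T_3 ≈ 6.120370.
L_3 ≈ 5.078704.
T_3 − L_3 ≈ 1.0417.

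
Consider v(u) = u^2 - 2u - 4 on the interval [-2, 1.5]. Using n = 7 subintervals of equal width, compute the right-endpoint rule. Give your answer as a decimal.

Δu = (1.5 − (-2))/7 = 0.5.
Right endpoints: -1.5, -1, -0.5, 0, 0.5, 1, 1.5.
v(-1.5) = 1.25, v(-1) = -1, v(-0.5) = -2.75, v(0) = -4, v(0.5) = -4.75, v(1) = -5, v(1.5) = -4.75.
Sum = Δu · [v(-1.5) + v(-1) + v(-0.5) + ...].
Sum = -10.5.

-10.5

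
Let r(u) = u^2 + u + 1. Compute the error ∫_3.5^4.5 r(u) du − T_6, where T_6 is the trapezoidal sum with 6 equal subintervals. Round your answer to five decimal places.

-0.00463

Exact integral: ∫_3.5^4.5 r(u) du ≈ 21.0833333.
T_6 ≈ 21.0879630.
Error ≈ 21.0833333 − 21.0879630 ≈ -0.00463.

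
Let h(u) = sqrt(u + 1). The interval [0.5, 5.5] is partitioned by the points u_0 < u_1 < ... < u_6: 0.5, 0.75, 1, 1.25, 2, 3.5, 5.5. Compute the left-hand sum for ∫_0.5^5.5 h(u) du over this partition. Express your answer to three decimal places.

8.956

Subinterval widths: 0.25, 0.25, 0.25, 0.75, 1.5, 2.
Left endpoints: 0.5, 0.75, 1, 1.25, 2, 3.5.
h(0.5) ≈ 1.225, h(0.75) ≈ 1.323, h(1) ≈ 1.414, h(1.25) ≈ 1.500, h(2) ≈ 1.732, h(3.5) ≈ 2.121.
Sum = Σ Δu_i · h(u_i).
Sum ≈ 8.956.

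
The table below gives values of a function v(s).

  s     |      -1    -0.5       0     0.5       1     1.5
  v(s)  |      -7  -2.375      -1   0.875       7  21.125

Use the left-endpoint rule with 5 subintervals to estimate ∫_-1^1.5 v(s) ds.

-1.25

Δs = 0.5.
Sum = 0.5·[(-7) + (-2.375) + (-1) + 0.875 + 7] = -1.25.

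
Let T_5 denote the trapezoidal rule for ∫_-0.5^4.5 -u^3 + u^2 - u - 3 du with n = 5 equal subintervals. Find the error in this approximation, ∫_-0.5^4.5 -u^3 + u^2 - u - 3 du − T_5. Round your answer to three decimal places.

4.167

Exact integral: ∫_-0.5^4.5 f(u) du ≈ -97.08333.
T_5 = -101.25.
Error ≈ -97.08333 − (-101.25) ≈ 4.167.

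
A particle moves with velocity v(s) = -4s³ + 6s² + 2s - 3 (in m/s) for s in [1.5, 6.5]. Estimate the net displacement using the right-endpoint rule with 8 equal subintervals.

Δs = (6.5 − 1.5)/8 = 0.625.
Right endpoints: 2.125, 2.75, 3.375, 4, 4.625, 5.25, 5.875, 6.5.
v(2.125) = -10.0390625, v(2.75) = -35.3125, v(3.375) = -81.6796875, v(4) = -155, v(4.625) = -261.1328125, v(5.25) = -405.9375, v(5.875) = -595.2734375, v(6.5) = -835.
Sum = Δs · [v(2.125) + v(2.75) + v(3.375) + ...].
Sum = -1487.109375.

-1487.109375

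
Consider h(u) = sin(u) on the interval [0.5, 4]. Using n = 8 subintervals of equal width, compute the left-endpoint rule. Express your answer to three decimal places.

1.777

Δu = (4 − 0.5)/8 = 0.4375.
Left endpoints: 0.5, 0.9375, 1.375, 1.8125, 2.25, 2.6875, 3.125, 3.5625.
h(0.5) ≈ 0.479, h(0.9375) ≈ 0.806, h(1.375) ≈ 0.981, h(1.8125) ≈ 0.971, h(2.25) ≈ 0.778, h(2.6875) ≈ 0.439, h(3.125) ≈ 0.017, h(3.5625) ≈ -0.409.
Sum = Δu · [h(0.5) + h(0.9375) + h(1.375) + ...].
Sum ≈ 1.777.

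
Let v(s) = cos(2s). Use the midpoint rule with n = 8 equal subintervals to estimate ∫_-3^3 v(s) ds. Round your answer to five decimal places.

-0.30744

Δs = (3 − (-3))/8 = 0.75.
Midpoints: -2.625, -1.875, -1.125, -0.375, 0.375, 1.125, 1.875, 2.625.
v(-2.625) ≈ 0.51209, v(-1.875) ≈ -0.82056, v(-1.125) ≈ -0.62817, v(-0.375) ≈ 0.73169, v(0.375) ≈ 0.73169, v(1.125) ≈ -0.62817, v(1.875) ≈ -0.82056, v(2.625) ≈ 0.51209.
Sum = Δs · [v(-2.625) + v(-1.875) + v(-1.125) + ...].
Sum ≈ -0.30744.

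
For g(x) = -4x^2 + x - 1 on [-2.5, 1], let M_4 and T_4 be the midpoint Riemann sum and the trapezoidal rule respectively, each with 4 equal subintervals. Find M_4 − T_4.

M_4 = -27.3984375.
T_4 = -30.078125.
M_4 − T_4 = 2.6796875.

2.6796875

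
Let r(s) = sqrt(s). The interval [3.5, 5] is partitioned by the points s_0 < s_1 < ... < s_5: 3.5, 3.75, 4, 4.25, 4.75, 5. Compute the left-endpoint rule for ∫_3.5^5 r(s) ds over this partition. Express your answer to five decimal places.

Subinterval widths: 0.25, 0.25, 0.25, 0.5, 0.25.
Left endpoints: 3.5, 3.75, 4, 4.25, 4.75.
r(3.5) ≈ 1.87083, r(3.75) ≈ 1.93649, r(4) ≈ 2.00000, r(4.25) ≈ 2.06155, r(4.75) ≈ 2.17945.
Sum = Σ Δs_i · r(s_i).
Sum ≈ 3.02747.

3.02747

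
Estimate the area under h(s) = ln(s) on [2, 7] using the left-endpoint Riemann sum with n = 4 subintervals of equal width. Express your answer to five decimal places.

6.40635

Δs = (7 − 2)/4 = 1.25.
Left endpoints: 2, 3.25, 4.5, 5.75.
h(2) ≈ 0.69315, h(3.25) ≈ 1.17865, h(4.5) ≈ 1.50408, h(5.75) ≈ 1.74920.
Sum = Δs · [h(2) + h(3.25) + h(4.5) + h(5.75)].
Sum ≈ 6.40635.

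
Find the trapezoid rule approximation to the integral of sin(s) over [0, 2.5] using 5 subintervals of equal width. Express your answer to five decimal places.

1.76346

Δs = (2.5 − 0)/5 = 0.5.
f(0) ≈ 0.00000, f(0.5) ≈ 0.47943, f(1) ≈ 0.84147, f(1.5) ≈ 0.99749, f(2) ≈ 0.90930, f(2.5) ≈ 0.59847.
T_5 = (Δs/2)·[f(s_0) + 2f(s_1) + ... + 2f(s_{4}) + f(s_5)].
Sum ≈ 1.76346.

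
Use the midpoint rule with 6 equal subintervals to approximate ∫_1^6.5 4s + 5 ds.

Δs = (6.5 − 1)/6 = 11/12.
Midpoints: 35/24, 2.375, 79/24, 101/24, 5.125, 145/24.
f(35/24) = 65/6, f(2.375) = 14.5, f(79/24) = 109/6, f(101/24) = 131/6, f(5.125) = 25.5, f(145/24) = 175/6.
Sum = Δs · [f(35/24) + f(2.375) + f(79/24) + ...].
Sum = 110.

110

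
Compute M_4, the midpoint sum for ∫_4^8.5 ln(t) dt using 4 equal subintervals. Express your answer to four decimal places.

Δt = (8.5 − 4)/4 = 1.125.
Midpoints: 4.5625, 5.6875, 6.8125, 7.9375.
f(4.5625) ≈ 1.5179, f(5.6875) ≈ 1.7383, f(6.8125) ≈ 1.9188, f(7.9375) ≈ 2.0716.
Sum = Δt · [f(4.5625) + f(5.6875) + f(6.8125) + f(7.9375)].
Sum ≈ 8.1523.

8.1523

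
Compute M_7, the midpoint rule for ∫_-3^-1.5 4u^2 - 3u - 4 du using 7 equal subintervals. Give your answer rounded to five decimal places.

35.60204

Δu = (-1.5 − (-3))/7 = 3/14.
Midpoints: -81/28, -75/28, -69/28, -2.25, -57/28, -51/28, -45/28.
f(-81/28) = 3739/98, f(-75/28) = 1604/49, f(-69/28) = 2713/98, f(-2.25) = 23, f(-57/28) = 1831/98, f(-51/28) = 722/49, f(-45/28) = 1093/98.
Sum = Δu · [f(-81/28) + f(-75/28) + f(-69/28) + ...].
Sum ≈ 35.60204.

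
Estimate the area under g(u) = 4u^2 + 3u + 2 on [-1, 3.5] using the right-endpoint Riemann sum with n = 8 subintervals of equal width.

Δu = (3.5 − (-1))/8 = 0.5625.
Right endpoints: -0.4375, 0.125, 0.6875, 1.25, 1.8125, 2.375, 2.9375, 3.5.
g(-0.4375) = 1.453125, g(0.125) = 2.4375, g(0.6875) = 5.953125, g(1.25) = 12, g(1.8125) = 20.578125, g(2.375) = 31.6875, g(2.9375) = 45.328125, g(3.5) = 61.5.
Sum = Δu · [g(-0.4375) + g(0.125) + g(0.6875) + ...].
Sum = 101.77734375.

101.77734375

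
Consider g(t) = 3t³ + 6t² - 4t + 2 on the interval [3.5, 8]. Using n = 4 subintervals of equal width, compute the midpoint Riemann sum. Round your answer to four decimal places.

3775.7944

Δt = (8 − 3.5)/4 = 1.125.
Midpoints: 4.0625, 5.1875, 6.3125, 7.4375.
g(4.0625) = 1171107/4096, g(5.1875) = 2299905/4096, g(6.3125) = 3974967/4096, g(7.4375) = 6301269/4096.
Sum = Δt · [g(4.0625) + g(5.1875) + g(6.3125) + g(7.4375)].
Sum ≈ 3775.7944.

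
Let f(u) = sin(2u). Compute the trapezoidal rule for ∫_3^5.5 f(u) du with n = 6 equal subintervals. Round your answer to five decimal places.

0.44989

Δu = (5.5 − 3)/6 = 5/12.
f(3) ≈ -0.27942, f(41/12) ≈ 0.52281, f(23/6) ≈ 0.98251, f(4.25) ≈ 0.79849, f(14/3) ≈ 0.09132, f(61/12) ≈ -0.67568, f(5.5) ≈ -0.99999.
T_6 = (Δu/2)·[f(u_0) + 2f(u_1) + ... + 2f(u_{5}) + f(u_6)].
Sum ≈ 0.44989.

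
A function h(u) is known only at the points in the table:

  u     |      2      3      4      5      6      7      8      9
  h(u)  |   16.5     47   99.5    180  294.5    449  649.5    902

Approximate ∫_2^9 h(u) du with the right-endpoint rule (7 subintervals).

Δu = 1.
Sum = 1·[47 + 99.5 + 180 + 294.5 + 449 + 649.5 + 902] = 2621.5.

2621.5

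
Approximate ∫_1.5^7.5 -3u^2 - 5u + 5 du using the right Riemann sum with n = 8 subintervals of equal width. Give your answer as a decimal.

Δu = (7.5 − 1.5)/8 = 0.75.
Right endpoints: 2.25, 3, 3.75, 4.5, 5.25, 6, 6.75, 7.5.
f(2.25) = -21.4375, f(3) = -37, f(3.75) = -55.9375, f(4.5) = -78.25, f(5.25) = -103.9375, f(6) = -133, f(6.75) = -165.4375, f(7.5) = -201.25.
Sum = Δu · [f(2.25) + f(3) + f(3.75) + ...].
Sum = -597.1875.

-597.1875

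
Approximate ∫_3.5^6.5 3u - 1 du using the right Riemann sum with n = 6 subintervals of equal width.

44.25

Δu = (6.5 − 3.5)/6 = 0.5.
Right endpoints: 4, 4.5, 5, 5.5, 6, 6.5.
f(4) = 11, f(4.5) = 12.5, f(5) = 14, f(5.5) = 15.5, f(6) = 17, f(6.5) = 18.5.
Sum = Δu · [f(4) + f(4.5) + f(5) + ...].
Sum = 44.25.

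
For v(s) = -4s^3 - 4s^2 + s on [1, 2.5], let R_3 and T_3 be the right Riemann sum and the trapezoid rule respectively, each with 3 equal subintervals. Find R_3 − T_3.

-19.5

R_3 = -76.
T_3 = -56.5.
R_3 − T_3 = -19.5.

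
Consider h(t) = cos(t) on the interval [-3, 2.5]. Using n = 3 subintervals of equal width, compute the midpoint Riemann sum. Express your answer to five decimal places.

Δt = (2.5 − (-3))/3 = 11/6.
Midpoints: -25/12, -0.25, 19/12.
h(-25/12) ≈ -0.49039, h(-0.25) ≈ 0.96891, h(19/12) ≈ -0.01254.
Sum = Δt · [h(-25/12) + h(-0.25) + h(19/12)].
Sum ≈ 0.85431.

0.85431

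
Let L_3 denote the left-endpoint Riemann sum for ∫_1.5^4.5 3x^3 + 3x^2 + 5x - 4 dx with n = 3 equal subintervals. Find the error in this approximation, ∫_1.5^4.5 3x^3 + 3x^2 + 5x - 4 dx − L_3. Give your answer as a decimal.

151.125

Exact integral: ∫_1.5^4.5 f(x) dx = 424.5.
L_3 = 273.375.
Error = 424.5 − 273.375 = 151.125.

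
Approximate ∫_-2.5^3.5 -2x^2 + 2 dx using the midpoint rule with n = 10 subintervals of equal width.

-26.64

Δx = (3.5 − (-2.5))/10 = 0.6.
Midpoints: -2.2, -1.6, -1, -0.4, 0.2, 0.8, 1.4, 2, 2.6, 3.2.
f(-2.2) = -7.68, f(-1.6) = -3.12, f(-1) = 0, f(-0.4) = 1.68, f(0.2) = 1.92, f(0.8) = 0.72, f(1.4) = -1.92, f(2) = -6, f(2.6) = -11.52, f(3.2) = -18.48.
Sum = Δx · [f(-2.2) + f(-1.6) + f(-1) + ...].
Sum = -26.64.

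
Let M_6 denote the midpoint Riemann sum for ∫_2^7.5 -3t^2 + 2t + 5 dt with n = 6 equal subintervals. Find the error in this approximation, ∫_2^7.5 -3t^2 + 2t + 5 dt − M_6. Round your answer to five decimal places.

Exact integral: ∫_2^7.5 f(t) dt = -334.125.
M_6 ≈ -332.9696181.
Error ≈ -334.125 − (-332.9696181) ≈ -1.15538.

-1.15538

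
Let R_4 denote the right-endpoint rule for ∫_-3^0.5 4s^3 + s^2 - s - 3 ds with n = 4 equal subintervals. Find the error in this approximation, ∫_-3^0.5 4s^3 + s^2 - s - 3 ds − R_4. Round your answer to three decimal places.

-35.857

Exact integral: ∫_-3^0.5 f(s) ds ≈ -78.02083.
R_4 = -42.1640625.
Error ≈ -78.02083 − (-42.1640625) ≈ -35.857.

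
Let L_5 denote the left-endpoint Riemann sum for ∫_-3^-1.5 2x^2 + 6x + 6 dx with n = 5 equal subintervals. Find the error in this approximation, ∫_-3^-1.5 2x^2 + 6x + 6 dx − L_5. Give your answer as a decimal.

Exact integral: ∫_-3^-1.5 f(x) dx = 4.5.
L_5 = 5.22.
Error = 4.5 − 5.22 = -0.72.

-0.72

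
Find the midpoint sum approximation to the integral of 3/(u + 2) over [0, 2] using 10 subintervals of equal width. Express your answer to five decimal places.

Δu = (2 − 0)/10 = 0.2.
Midpoints: 0.1, 0.3, 0.5, 0.7, 0.9, 1.1, 1.3, 1.5, 1.7, 1.9.
f(0.1) = 10/7, f(0.3) = 30/23, f(0.5) = 1.2, f(0.7) = 10/9, f(0.9) = 30/29, f(1.1) = 30/31, f(1.3) = 10/11, f(1.5) = 6/7, f(1.7) = 30/37, f(1.9) = 10/13.
Sum = Δu · [f(0.1) + f(0.3) + f(0.5) + ...].
Sum ≈ 2.07851.

2.07851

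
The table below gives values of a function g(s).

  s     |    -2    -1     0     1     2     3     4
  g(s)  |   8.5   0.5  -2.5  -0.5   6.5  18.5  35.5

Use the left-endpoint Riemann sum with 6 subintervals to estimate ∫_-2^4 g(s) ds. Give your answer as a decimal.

31

Δs = 1.
Sum = 1·[8.5 + 0.5 + (-2.5) + (-0.5) + 6.5 + 18.5] = 31.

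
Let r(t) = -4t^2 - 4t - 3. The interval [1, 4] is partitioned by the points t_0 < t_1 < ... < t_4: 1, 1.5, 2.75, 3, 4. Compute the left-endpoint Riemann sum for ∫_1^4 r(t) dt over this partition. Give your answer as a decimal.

-90.0625

Subinterval widths: 0.5, 1.25, 0.25, 1.
Left endpoints: 1, 1.5, 2.75, 3.
r(1) = -11, r(1.5) = -18, r(2.75) = -44.25, r(3) = -51.
Sum = Σ Δt_i · r(t_i).
Sum = -90.0625.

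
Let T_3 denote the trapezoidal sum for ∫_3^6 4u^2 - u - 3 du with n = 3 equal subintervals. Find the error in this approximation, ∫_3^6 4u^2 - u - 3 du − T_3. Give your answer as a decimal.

-2

Exact integral: ∫_3^6 f(u) du = 229.5.
T_3 = 231.5.
Error = 229.5 − 231.5 = -2.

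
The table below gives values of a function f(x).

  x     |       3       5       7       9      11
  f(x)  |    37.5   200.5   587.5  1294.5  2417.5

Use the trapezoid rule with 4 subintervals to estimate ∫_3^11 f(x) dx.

Δx = 2.
T_4 = (2/2)·[37.5 + 2·200.5 + 2·587.5 + 2·1294.5 + 2417.5] = 6620.

6620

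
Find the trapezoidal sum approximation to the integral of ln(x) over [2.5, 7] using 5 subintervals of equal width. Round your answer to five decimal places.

Δx = (7 − 2.5)/5 = 0.9.
f(2.5) ≈ 0.91629, f(3.4) ≈ 1.22378, f(4.3) ≈ 1.45862, f(5.2) ≈ 1.64866, f(6.1) ≈ 1.80829, f(7) ≈ 1.94591.
T_5 = (Δx/2)·[f(x_0) + 2f(x_1) + ... + 2f(x_{4}) + f(x_5)].
Sum ≈ 6.81339.

6.81339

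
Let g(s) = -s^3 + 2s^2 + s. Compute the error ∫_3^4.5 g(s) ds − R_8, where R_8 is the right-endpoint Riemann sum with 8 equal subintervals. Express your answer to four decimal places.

3.8430

Exact integral: ∫_3^4.5 g(s) ds = -33.890625.
R_8 ≈ -37.733643.
Error ≈ -33.890625 − (-37.733643) ≈ 3.8430.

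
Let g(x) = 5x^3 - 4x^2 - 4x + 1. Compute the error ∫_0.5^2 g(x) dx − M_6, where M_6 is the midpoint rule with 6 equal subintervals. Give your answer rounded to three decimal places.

0.115

Exact integral: ∫_0.5^2 g(x) dx = 3.421875.
M_6 ≈ 3.30664.
Error ≈ 3.421875 − 3.30664 ≈ 0.115.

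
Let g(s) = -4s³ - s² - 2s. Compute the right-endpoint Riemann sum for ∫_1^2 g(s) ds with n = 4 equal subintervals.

-24.65625

Δs = (2 − 1)/4 = 0.25.
Right endpoints: 1.25, 1.5, 1.75, 2.
g(1.25) = -11.875, g(1.5) = -18.75, g(1.75) = -28, g(2) = -40.
Sum = Δs · [g(1.25) + g(1.5) + g(1.75) + g(2)].
Sum = -24.65625.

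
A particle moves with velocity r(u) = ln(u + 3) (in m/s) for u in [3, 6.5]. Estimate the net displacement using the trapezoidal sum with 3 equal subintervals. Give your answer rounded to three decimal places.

7.130

Δu = (6.5 − 3)/3 = 7/6.
r(3) ≈ 1.792, r(25/6) ≈ 1.969, r(16/3) ≈ 2.120, r(6.5) ≈ 2.251.
T_3 = (Δu/2)·[r(u_0) + 2r(u_1) + 2r(u_2) + r(u_3)].
Sum ≈ 7.130.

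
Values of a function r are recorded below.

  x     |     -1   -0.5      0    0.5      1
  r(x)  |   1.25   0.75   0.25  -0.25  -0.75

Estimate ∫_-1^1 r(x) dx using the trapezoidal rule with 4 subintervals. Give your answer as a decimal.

0.5

Δx = 0.5.
T_4 = (0.5/2)·[1.25 + 2·0.75 + 2·0.25 + 2·(-0.25) + (-0.75)] = 0.5.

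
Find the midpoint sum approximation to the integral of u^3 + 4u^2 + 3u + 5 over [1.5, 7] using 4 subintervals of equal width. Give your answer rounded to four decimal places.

1134.9282

Δu = (7 − 1.5)/4 = 1.375.
Midpoints: 2.1875, 3.5625, 4.9375, 6.3125.
f(2.1875) = 168635/4096, f(3.5625) = 457385/4096, f(4.9375) = 973615/4096, f(6.3125) = 1781213/4096.
Sum = Δu · [f(2.1875) + f(3.5625) + f(4.9375) + f(6.3125)].
Sum ≈ 1134.9282.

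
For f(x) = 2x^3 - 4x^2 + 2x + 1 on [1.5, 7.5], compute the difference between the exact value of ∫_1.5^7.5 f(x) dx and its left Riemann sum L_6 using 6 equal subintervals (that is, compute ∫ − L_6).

293.5

Exact integral: ∫_1.5^7.5 f(x) dx = 1081.5.
L_6 = 788.
Error = 1081.5 − 788 = 293.5.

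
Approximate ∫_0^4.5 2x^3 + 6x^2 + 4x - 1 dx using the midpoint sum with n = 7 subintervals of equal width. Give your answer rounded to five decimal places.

420.25925

Δx = (4.5 − 0)/7 = 9/14.
Midpoints: 9/28, 27/28, 45/28, 2.25, 81/28, 99/28, 117/28.
f(9/28) = 10669/10976, f(27/28) = 112279/10976, f(45/28) = 320809/10976, f(2.25) = 61.15625, f(81/28) = 1198597/10976, f(99/28) = 1937839/10976, f(117/28) = 2923969/10976.
Sum = Δx · [f(9/28) + f(27/28) + f(45/28) + ...].
Sum ≈ 420.25925.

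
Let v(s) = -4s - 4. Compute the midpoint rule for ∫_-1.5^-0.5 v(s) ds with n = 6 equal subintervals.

0

Δs = (-0.5 − (-1.5))/6 = 1/6.
Midpoints: -17/12, -1.25, -13/12, -11/12, -0.75, -7/12.
v(-17/12) = 5/3, v(-1.25) = 1, v(-13/12) = 1/3, v(-11/12) = -1/3, v(-0.75) = -1, v(-7/12) = -5/3.
Sum = Δs · [v(-17/12) + v(-1.25) + v(-13/12) + ...].
Sum = 0.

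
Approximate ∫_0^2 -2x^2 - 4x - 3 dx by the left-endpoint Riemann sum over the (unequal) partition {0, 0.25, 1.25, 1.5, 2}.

Subinterval widths: 0.25, 1, 0.25, 0.5.
Left endpoints: 0, 0.25, 1.25, 1.5.
f(0) = -3, f(0.25) = -4.125, f(1.25) = -11.125, f(1.5) = -13.5.
Sum = Σ Δx_i · f(x_i).
Sum = -14.40625.

-14.40625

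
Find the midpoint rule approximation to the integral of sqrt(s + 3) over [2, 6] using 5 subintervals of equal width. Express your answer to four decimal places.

Δs = (6 − 2)/5 = 0.8.
Midpoints: 2.4, 3.2, 4, 4.8, 5.6.
f(2.4) ≈ 2.3238, f(3.2) ≈ 2.4900, f(4) ≈ 2.6458, f(4.8) ≈ 2.7928, f(5.6) ≈ 2.9326.
Sum = Δs · [f(2.4) + f(3.2) + f(4) + f(4.8) + f(5.6)].
Sum ≈ 10.5480.

10.5480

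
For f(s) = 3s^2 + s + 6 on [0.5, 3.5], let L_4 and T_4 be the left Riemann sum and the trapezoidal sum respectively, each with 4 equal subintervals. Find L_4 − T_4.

-14.625

L_4 = 52.96875.
T_4 = 67.59375.
L_4 − T_4 = -14.625.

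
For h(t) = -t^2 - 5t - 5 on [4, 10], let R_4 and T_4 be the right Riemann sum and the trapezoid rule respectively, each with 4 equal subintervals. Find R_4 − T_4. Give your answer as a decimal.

R_4 = -639.75.
T_4 = -554.25.
R_4 − T_4 = -85.5.

-85.5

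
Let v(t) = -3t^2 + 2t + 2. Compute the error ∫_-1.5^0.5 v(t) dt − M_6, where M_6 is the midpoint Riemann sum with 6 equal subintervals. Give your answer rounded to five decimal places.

Exact integral: ∫_-1.5^0.5 v(t) dt = -1.5.
M_6 ≈ -1.4444444.
Error ≈ -1.5 − (-1.4444444) ≈ -0.05556.

-0.05556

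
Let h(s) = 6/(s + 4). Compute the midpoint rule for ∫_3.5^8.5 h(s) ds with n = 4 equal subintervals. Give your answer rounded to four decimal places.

3.0605

Δs = (8.5 − 3.5)/4 = 1.25.
Midpoints: 4.125, 5.375, 6.625, 7.875.
h(4.125) = 48/65, h(5.375) = 0.64, h(6.625) = 48/85, h(7.875) = 48/95.
Sum = Δs · [h(4.125) + h(5.375) + h(6.625) + h(7.875)].
Sum ≈ 3.0605.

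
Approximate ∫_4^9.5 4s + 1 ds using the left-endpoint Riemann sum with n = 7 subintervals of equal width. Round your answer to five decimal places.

Δs = (9.5 − 4)/7 = 11/14.
Left endpoints: 4, 67/14, 39/7, 89/14, 50/7, 111/14, 61/7.
f(4) = 17, f(67/14) = 141/7, f(39/7) = 163/7, f(89/14) = 185/7, f(50/7) = 207/7, f(111/14) = 229/7, f(61/7) = 251/7.
Sum = Δs · [f(4) + f(67/14) + f(39/7) + ...].
Sum ≈ 145.35714.

145.35714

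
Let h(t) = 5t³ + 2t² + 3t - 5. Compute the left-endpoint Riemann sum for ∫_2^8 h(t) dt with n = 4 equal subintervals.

3675.75

Δt = (8 − 2)/4 = 1.5.
Left endpoints: 2, 3.5, 5, 6.5.
h(2) = 49, h(3.5) = 244.375, h(5) = 685, h(6.5) = 1472.125.
Sum = Δt · [h(2) + h(3.5) + h(5) + h(6.5)].
Sum = 3675.75.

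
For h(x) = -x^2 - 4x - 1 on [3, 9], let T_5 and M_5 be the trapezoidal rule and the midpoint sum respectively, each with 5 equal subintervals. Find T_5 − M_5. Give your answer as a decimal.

-2.16

T_5 = -385.44.
M_5 = -383.28.
T_5 − M_5 = -2.16.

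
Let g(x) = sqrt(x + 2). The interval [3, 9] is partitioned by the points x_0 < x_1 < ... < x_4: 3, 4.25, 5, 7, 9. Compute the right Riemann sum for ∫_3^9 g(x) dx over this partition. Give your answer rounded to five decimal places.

Subinterval widths: 1.25, 0.75, 2, 2.
Right endpoints: 4.25, 5, 7, 9.
g(4.25) ≈ 2.50000, g(5) ≈ 2.64575, g(7) ≈ 3.00000, g(9) ≈ 3.31662.
Sum = Σ Δx_i · g(x_i).
Sum ≈ 17.74256.

17.74256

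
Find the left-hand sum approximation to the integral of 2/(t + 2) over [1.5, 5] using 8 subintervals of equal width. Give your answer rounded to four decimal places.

Δt = (5 − 1.5)/8 = 0.4375.
Left endpoints: 1.5, 1.9375, 2.375, 2.8125, 3.25, 3.6875, 4.125, 4.5625.
f(1.5) = 4/7, f(1.9375) = 32/63, f(2.375) = 16/35, f(2.8125) = 32/77, f(3.25) = 8/21, f(3.6875) = 32/91, f(4.125) = 16/49, f(4.5625) = 32/105.
Sum = Δt · [f(1.5) + f(1.9375) + f(2.375) + ...].
Sum ≈ 1.4507.

1.4507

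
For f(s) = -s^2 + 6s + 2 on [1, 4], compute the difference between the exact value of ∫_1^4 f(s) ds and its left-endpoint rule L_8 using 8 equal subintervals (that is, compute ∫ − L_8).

0.6328125

Exact integral: ∫_1^4 f(s) ds = 30.
L_8 = 29.3671875.
Error = 30 − 29.3671875 = 0.6328125.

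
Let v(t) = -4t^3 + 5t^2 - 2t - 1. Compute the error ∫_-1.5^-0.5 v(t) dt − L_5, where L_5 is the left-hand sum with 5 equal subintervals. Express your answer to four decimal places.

Exact integral: ∫_-1.5^-0.5 v(t) dt ≈ 11.416667.
L_5 = 14.03.
Error ≈ 11.416667 − 14.03 ≈ -2.6133.

-2.6133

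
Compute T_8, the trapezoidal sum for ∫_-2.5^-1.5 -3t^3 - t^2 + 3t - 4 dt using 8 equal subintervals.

11.4609375

Δt = (-1.5 − (-2.5))/8 = 0.125.
f(-2.5) = 29.125, f(-2.375) = 11993/512, f(-2.25) = 18.359375, f(-2.125) = 7115/512, f(-2) = 10, f(-1.875) = 3397/512, f(-1.75) = 3.765625, f(-1.625) = 695/512, f(-1.5) = -0.625.
T_8 = (Δt/2)·[f(t_0) + 2f(t_1) + ... + 2f(t_{7}) + f(t_8)].
Sum = 11.4609375.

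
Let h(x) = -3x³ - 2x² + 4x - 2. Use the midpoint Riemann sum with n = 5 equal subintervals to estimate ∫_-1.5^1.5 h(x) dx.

-10.32

Δx = (1.5 − (-1.5))/5 = 0.6.
Midpoints: -1.2, -0.6, 0, 0.6, 1.2.
h(-1.2) = -4.496, h(-0.6) = -4.472, h(0) = -2, h(0.6) = -0.968, h(1.2) = -5.264.
Sum = Δx · [h(-1.2) + h(-0.6) + h(0) + h(0.6) + h(1.2)].
Sum = -10.32.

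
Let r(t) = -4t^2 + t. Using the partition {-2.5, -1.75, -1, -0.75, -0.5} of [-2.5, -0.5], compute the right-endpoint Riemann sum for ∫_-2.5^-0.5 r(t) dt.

-15.375

Subinterval widths: 0.75, 0.75, 0.25, 0.25.
Right endpoints: -1.75, -1, -0.75, -0.5.
r(-1.75) = -14, r(-1) = -5, r(-0.75) = -3, r(-0.5) = -1.5.
Sum = Σ Δt_i · r(t_i).
Sum = -15.375.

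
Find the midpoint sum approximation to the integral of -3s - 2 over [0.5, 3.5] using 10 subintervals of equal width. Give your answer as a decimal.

Δs = (3.5 − 0.5)/10 = 0.3.
Midpoints: 0.65, 0.95, 1.25, 1.55, 1.85, 2.15, 2.45, 2.75, 3.05, 3.35.
f(0.65) = -3.95, f(0.95) = -4.85, f(1.25) = -5.75, f(1.55) = -6.65, f(1.85) = -7.55, f(2.15) = -8.45, f(2.45) = -9.35, f(2.75) = -10.25, f(3.05) = -11.15, f(3.35) = -12.05.
Sum = Δs · [f(0.65) + f(0.95) + f(1.25) + ...].
Sum = -24.

-24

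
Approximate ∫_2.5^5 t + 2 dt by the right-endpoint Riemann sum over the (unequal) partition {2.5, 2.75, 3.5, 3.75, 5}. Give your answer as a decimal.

Subinterval widths: 0.25, 0.75, 0.25, 1.25.
Right endpoints: 2.75, 3.5, 3.75, 5.
f(2.75) = 4.75, f(3.5) = 5.5, f(3.75) = 5.75, f(5) = 7.
Sum = Σ Δt_i · f(t_i).
Sum = 15.5.

15.5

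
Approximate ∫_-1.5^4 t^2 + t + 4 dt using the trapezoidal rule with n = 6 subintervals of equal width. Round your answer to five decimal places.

Δt = (4 − (-1.5))/6 = 11/12.
f(-1.5) = 4.75, f(-7/12) = 541/144, f(1/3) = 40/9, f(1.25) = 6.8125, f(13/6) = 391/36, f(37/12) = 2389/144, f(4) = 24.
T_6 = (Δt/2)·[f(t_0) + 2f(t_1) + ... + 2f(t_{5}) + f(t_6)].
Sum ≈ 52.10359.

52.10359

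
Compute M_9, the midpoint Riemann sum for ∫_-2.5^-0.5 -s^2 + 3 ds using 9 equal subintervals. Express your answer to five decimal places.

Δs = (-0.5 − (-2.5))/9 = 2/9.
Midpoints: -43/18, -13/6, -35/18, -31/18, -1.5, -23/18, -19/18, -5/6, -11/18.
f(-43/18) = -877/324, f(-13/6) = -61/36, f(-35/18) = -253/324, f(-31/18) = 11/324, f(-1.5) = 0.75, f(-23/18) = 443/324, f(-19/18) = 611/324, f(-5/6) = 83/36, f(-11/18) = 851/324.
Sum = Δs · [f(-43/18) + f(-13/6) + f(-35/18) + ...].
Sum ≈ 0.84156.

0.84156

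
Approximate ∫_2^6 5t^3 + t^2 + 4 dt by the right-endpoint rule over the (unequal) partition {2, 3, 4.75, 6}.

2532.23828125

Subinterval widths: 1, 1.75, 1.25.
Right endpoints: 3, 4.75, 6.
f(3) = 148, f(4.75) = 562.421875, f(6) = 1120.
Sum = Σ Δt_i · f(t_i).
Sum = 2532.23828125.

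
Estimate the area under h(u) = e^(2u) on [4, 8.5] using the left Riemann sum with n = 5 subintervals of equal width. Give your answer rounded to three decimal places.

4304612.306

Δu = (8.5 − 4)/5 = 0.9.
Left endpoints: 4, 4.9, 5.8, 6.7, 7.6.
h(4) ≈ 2980.958, h(4.9) ≈ 18033.745, h(5.8) ≈ 109097.799, h(6.7) ≈ 660003.225, h(7.6) ≈ 3992786.835.
Sum = Δu · [h(4) + h(4.9) + h(5.8) + h(6.7) + h(7.6)].
Sum ≈ 4304612.306.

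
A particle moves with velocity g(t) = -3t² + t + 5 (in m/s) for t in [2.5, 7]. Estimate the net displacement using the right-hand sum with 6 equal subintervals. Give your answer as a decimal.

-331.171875

Δt = (7 − 2.5)/6 = 0.75.
Right endpoints: 3.25, 4, 4.75, 5.5, 6.25, 7.
g(3.25) = -23.4375, g(4) = -39, g(4.75) = -57.9375, g(5.5) = -80.25, g(6.25) = -105.9375, g(7) = -135.
Sum = Δt · [g(3.25) + g(4) + g(4.75) + ...].
Sum = -331.171875.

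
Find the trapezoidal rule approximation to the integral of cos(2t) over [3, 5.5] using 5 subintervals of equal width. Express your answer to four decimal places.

-0.3298

Δt = (5.5 − 3)/5 = 0.5.
f(3) ≈ 0.9602, f(3.5) ≈ 0.7539, f(4) ≈ -0.1455, f(4.5) ≈ -0.9111, f(5) ≈ -0.8391, f(5.5) ≈ 0.0044.
T_5 = (Δt/2)·[f(t_0) + 2f(t_1) + ... + 2f(t_{4}) + f(t_5)].
Sum ≈ -0.3298.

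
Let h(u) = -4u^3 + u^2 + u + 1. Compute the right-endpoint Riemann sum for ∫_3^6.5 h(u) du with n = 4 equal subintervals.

-2043.671875

Δu = (6.5 − 3)/4 = 0.875.
Right endpoints: 3.875, 4.75, 5.625, 6.5.
h(3.875) = -212.8515625, h(4.75) = -400.375, h(5.625) = -673.6484375, h(6.5) = -1048.75.
Sum = Δu · [h(3.875) + h(4.75) + h(5.625) + h(6.5)].
Sum = -2043.671875.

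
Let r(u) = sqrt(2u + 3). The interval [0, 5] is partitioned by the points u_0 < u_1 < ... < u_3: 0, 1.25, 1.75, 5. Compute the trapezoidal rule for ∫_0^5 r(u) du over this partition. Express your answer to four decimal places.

13.7739

Subinterval widths: 1.25, 0.5, 3.25.
r(0) ≈ 1.7321, r(1.25) ≈ 2.3452, r(1.75) ≈ 2.5495, r(5) ≈ 3.6056.
On each subinterval the trapezoid contributes (Δu_i/2)·[r(u_{i-1}) + r(u_i)].
Sum ≈ 13.7739.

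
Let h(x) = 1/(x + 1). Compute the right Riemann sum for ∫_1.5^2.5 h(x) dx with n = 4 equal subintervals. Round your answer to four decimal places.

0.3226

Δx = (2.5 − 1.5)/4 = 0.25.
Right endpoints: 1.75, 2, 2.25, 2.5.
h(1.75) = 4/11, h(2) = 1/3, h(2.25) = 4/13, h(2.5) = 2/7.
Sum = Δx · [h(1.75) + h(2) + h(2.25) + h(2.5)].
Sum ≈ 0.3226.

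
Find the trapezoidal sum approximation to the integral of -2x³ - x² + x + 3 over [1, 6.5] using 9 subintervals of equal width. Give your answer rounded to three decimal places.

Δx = (6.5 − 1)/9 = 11/18.
f(1) = 1, f(29/18) = -4628/729, f(20/9) = -15793/729, f(17/6) = -2575/54, f(31/9) = -63533/729, f(73/18) = -104101/729, f(14/3) = -5869/27, f(95/18) = -457231/1458, f(53/9) = -316555/729, f(6.5) = -582.
T_9 = (Δx/2)·[f(x_0) + 2f(x_1) + ... + 2f(x_{8}) + f(x_9)].
Sum ≈ -954.159.

-954.159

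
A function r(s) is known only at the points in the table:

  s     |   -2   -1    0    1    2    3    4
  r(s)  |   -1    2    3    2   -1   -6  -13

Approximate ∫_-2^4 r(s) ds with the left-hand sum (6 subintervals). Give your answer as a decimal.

-1

Δs = 1.
Sum = 1·[(-1) + 2 + 3 + 2 + (-1) + (-6)] = -1.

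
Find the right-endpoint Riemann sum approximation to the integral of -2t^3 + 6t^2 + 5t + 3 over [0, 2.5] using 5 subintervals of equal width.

Δt = (2.5 − 0)/5 = 0.5.
Right endpoints: 0.5, 1, 1.5, 2, 2.5.
f(0.5) = 6.75, f(1) = 12, f(1.5) = 17.25, f(2) = 21, f(2.5) = 21.75.
Sum = Δt · [f(0.5) + f(1) + f(1.5) + f(2) + f(2.5)].
Sum = 39.375.

39.375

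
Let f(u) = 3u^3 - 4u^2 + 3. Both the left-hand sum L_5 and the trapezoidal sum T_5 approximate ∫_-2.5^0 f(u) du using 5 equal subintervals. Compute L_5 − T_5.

-17.96875

L_5 = -62.1875.
T_5 = -44.21875.
L_5 − T_5 = -17.96875.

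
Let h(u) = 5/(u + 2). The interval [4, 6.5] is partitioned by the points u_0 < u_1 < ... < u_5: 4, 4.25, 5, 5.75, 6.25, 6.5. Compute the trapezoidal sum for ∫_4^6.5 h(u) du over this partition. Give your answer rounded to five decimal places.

Subinterval widths: 0.25, 0.75, 0.75, 0.5, 0.25.
h(4) = 5/6, h(4.25) = 0.8, h(5) = 5/7, h(5.75) = 20/31, h(6.25) = 20/33, h(6.5) = 10/17.
On each subinterval the trapezoid contributes (Δu_i/2)·[h(u_{i-1}) + h(u_i)].
Sum ≈ 1.74391.

1.74391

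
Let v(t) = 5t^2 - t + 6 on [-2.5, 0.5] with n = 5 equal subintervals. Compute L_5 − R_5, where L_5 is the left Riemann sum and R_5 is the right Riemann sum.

L_5 = 58.05.
R_5 = 38.25.
L_5 − R_5 = 19.8.

19.8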